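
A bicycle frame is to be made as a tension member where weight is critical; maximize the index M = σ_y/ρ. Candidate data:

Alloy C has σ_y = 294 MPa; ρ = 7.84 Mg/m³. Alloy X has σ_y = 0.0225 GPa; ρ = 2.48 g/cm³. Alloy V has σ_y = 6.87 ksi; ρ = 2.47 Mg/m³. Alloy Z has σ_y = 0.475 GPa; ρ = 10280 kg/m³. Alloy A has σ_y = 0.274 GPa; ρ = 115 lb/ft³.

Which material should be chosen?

After converting to SI:
  alloy C: σ_y = 294.0 MPa, ρ = 7840 kg/m³
  alloy X: σ_y = 22.50 MPa, ρ = 2480 kg/m³
  alloy V: σ_y = 47.37 MPa, ρ = 2470 kg/m³
  alloy Z: σ_y = 475.0 MPa, ρ = 10280 kg/m³
  alloy A: σ_y = 274.0 MPa, ρ = 1842 kg/m³
  alloy A: M = 149 kN·m/kg
  alloy Z: M = 46.2 kN·m/kg
  alloy C: M = 37.5 kN·m/kg
  alloy V: M = 19.2 kN·m/kg
  alloy X: M = 9.07 kN·m/kg
Highest index: alloy A.

alloy A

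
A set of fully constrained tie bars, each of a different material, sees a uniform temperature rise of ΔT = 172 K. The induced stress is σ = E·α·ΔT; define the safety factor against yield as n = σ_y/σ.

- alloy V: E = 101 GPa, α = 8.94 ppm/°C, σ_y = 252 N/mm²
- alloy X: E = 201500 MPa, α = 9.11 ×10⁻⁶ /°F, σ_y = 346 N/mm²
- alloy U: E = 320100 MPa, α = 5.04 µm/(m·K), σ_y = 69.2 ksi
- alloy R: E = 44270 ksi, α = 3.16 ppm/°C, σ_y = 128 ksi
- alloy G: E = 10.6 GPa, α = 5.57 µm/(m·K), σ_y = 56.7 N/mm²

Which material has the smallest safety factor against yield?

Per material, after unit conversion:
  alloy V: E = 101.0, α = 8.94, σ_y = 252.0 → σ = 155 MPa, n = 1.62
  alloy X: E = 201.5, α = 16.4, σ_y = 346.0 → σ = 568 MPa, n = 0.609
  alloy U: E = 320.1, α = 5.04, σ_y = 477.1 → σ = 277 MPa, n = 1.72
  alloy R: E = 305.2, α = 3.16, σ_y = 882.5 → σ = 166 MPa, n = 5.32
  alloy G: E = 10.60, α = 5.57, σ_y = 56.70 → σ = 10.2 MPa, n = 5.58
Smallest n: alloy X with n = 0.609.

alloy X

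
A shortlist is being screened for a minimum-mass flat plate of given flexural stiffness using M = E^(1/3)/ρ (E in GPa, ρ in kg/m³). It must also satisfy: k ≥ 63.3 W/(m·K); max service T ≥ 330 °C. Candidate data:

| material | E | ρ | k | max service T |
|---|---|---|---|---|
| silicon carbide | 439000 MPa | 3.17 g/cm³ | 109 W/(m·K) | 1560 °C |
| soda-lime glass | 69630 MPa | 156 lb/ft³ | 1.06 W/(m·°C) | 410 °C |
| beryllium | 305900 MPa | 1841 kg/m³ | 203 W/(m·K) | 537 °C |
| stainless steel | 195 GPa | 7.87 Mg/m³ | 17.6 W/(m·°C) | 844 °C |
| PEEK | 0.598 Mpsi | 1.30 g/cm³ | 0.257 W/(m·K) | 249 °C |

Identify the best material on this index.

Screen on constraints: k ≥ 63.3 W/(m·K); max service T ≥ 330 °C. Survivors: silicon carbide, beryllium.
Putting every candidate on a common basis:
  silicon carbide: E = 439.0 GPa, ρ = 3170 kg/m³
  beryllium: E = 305.9 GPa, ρ = 1841 kg/m³
  beryllium: M = 3.66×10⁻³
  silicon carbide: M = 2.40×10⁻³
Highest index: beryllium.

beryllium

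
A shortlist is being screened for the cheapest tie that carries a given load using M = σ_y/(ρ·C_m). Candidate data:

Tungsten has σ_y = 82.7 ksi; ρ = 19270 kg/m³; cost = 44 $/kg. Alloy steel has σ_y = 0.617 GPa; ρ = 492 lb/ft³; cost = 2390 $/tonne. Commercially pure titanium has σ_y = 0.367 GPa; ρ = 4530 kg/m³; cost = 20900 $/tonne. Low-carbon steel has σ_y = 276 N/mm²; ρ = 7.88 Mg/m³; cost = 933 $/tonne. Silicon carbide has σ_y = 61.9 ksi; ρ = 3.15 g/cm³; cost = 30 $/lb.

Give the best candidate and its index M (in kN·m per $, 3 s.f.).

low-carbon steel, M = 37.5 kN·m per $

Putting every candidate on a common basis:
  tungsten: σ_y = 570.2 MPa, ρ = 19270 kg/m³, cost = 44.00 $/kg
  alloy steel: σ_y = 617.0 MPa, ρ = 7881 kg/m³, cost = 2.390 $/kg
  commercially pure titanium: σ_y = 367.0 MPa, ρ = 4530 kg/m³, cost = 20.90 $/kg
  low-carbon steel: σ_y = 276.0 MPa, ρ = 7880 kg/m³, cost = 0.9330 $/kg
  silicon carbide: σ_y = 426.8 MPa, ρ = 3150 kg/m³, cost = 66.14 $/kg
  low-carbon steel: M = 37.5 kN·m per $
  alloy steel: M = 32.8 kN·m per $
  commercially pure titanium: M = 3.88 kN·m per $
  silicon carbide: M = 2.05 kN·m per $
  tungsten: M = 0.672 kN·m per $
Low-carbon steel ranks first.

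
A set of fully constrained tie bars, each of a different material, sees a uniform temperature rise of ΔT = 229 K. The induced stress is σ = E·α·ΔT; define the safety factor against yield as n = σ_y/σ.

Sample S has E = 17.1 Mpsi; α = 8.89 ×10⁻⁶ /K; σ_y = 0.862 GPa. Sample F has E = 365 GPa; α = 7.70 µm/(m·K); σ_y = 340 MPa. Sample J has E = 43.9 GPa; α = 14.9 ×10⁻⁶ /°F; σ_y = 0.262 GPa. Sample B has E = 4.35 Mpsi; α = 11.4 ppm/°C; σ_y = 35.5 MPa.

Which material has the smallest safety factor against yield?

Per material, after unit conversion:
  sample S: E = 117.9, α = 8.89, σ_y = 862.0 → σ = 240 MPa, n = 3.59
  sample F: E = 365.0, α = 7.70, σ_y = 340.0 → σ = 644 MPa, n = 0.528
  sample J: E = 43.90, α = 26.8, σ_y = 262.0 → σ = 270 MPa, n = 0.972
  sample B: E = 29.99, α = 11.4, σ_y = 35.50 → σ = 78.3 MPa, n = 0.453
The minimum is sample B at n = 0.453.

sample B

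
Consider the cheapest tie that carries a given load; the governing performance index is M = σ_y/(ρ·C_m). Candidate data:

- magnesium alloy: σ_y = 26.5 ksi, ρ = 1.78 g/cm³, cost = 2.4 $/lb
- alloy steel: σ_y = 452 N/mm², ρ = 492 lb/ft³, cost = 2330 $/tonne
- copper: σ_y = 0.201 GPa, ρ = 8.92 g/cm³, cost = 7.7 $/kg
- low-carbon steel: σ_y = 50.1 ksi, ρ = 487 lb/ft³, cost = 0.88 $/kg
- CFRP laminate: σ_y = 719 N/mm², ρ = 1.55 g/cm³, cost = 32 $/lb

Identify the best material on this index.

low-carbon steel

Convert each candidate to consistent units, then evaluate M:
  magnesium alloy: σ_y = 182.7 MPa, ρ = 1780 kg/m³, cost = 5.291 $/kg
  alloy steel: σ_y = 452.0 MPa, ρ = 7881 kg/m³, cost = 2.330 $/kg
  copper: σ_y = 201.0 MPa, ρ = 8920 kg/m³, cost = 7.700 $/kg
  low-carbon steel: σ_y = 345.4 MPa, ρ = 7801 kg/m³, cost = 0.8800 $/kg
  CFRP laminate: σ_y = 719.0 MPa, ρ = 1550 kg/m³, cost = 70.55 $/kg
  low-carbon steel: M = 50.3 kN·m per $
  alloy steel: M = 24.6 kN·m per $
  magnesium alloy: M = 19.4 kN·m per $
  CFRP laminate: M = 6.58 kN·m per $
  copper: M = 2.93 kN·m per $
Low-carbon steel has the largest M.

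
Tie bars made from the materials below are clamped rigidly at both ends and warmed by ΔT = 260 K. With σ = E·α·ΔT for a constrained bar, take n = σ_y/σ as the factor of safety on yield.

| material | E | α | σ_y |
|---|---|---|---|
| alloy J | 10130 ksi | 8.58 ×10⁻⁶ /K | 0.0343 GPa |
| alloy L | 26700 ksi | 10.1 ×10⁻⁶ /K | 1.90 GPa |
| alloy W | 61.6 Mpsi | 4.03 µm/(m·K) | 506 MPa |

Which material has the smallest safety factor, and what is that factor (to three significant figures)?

Per material, after unit conversion:
  alloy J: E = 69.84, α = 8.58, σ_y = 34.30 → σ = 156 MPa, n = 0.220
  alloy L: E = 184.1, α = 10.1, σ_y = 1900 → σ = 483 MPa, n = 3.93
  alloy W: E = 424.7, α = 4.03, σ_y = 506.0 → σ = 445 MPa, n = 1.14
Alloy J has the lowest safety factor, n = 0.220.

alloy J, n = 0.220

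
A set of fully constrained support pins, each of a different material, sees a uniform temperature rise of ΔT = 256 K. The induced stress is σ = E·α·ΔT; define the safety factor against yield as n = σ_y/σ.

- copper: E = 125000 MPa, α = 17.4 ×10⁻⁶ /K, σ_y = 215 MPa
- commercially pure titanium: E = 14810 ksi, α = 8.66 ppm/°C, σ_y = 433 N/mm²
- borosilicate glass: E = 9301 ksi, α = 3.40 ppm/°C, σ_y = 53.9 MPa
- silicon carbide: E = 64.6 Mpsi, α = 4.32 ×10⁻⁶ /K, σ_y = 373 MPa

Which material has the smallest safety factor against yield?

In consistent units (E in GPa, α in ×10⁻⁶/K, σ_y in MPa):
  copper: E = 125.0, α = 17.4, σ_y = 215.0 → σ = 557 MPa, n = 0.386
  commercially pure titanium: E = 102.1, α = 8.66, σ_y = 433.0 → σ = 226 MPa, n = 1.91
  borosilicate glass: E = 64.13, α = 3.40, σ_y = 53.90 → σ = 55.8 MPa, n = 0.966
  silicon carbide: E = 445.4, α = 4.32, σ_y = 373.0 → σ = 493 MPa, n = 0.757
Smallest n: copper with n = 0.386.

copper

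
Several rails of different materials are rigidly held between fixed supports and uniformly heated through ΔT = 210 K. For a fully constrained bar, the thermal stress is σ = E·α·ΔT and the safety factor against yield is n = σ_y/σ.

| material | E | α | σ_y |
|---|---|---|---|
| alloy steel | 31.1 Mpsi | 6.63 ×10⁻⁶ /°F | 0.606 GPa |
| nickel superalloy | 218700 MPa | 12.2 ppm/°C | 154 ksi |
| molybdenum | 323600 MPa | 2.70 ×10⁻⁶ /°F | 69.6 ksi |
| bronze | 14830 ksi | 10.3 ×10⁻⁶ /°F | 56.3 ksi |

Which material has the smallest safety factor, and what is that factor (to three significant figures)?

With everything in SI (GPa, ×10⁻⁶/K, MPa):
  alloy steel: E = 214.4, α = 11.9, σ_y = 606.0 → σ = 537 MPa, n = 1.13
  nickel superalloy: E = 218.7, α = 12.2, σ_y = 1062 → σ = 560 MPa, n = 1.90
  molybdenum: E = 323.6, α = 4.86, σ_y = 479.9 → σ = 330 MPa, n = 1.45
  bronze: E = 102.2, α = 18.5, σ_y = 388.2 → σ = 398 MPa, n = 0.975
The minimum is bronze at n = 0.975.

bronze, n = 0.975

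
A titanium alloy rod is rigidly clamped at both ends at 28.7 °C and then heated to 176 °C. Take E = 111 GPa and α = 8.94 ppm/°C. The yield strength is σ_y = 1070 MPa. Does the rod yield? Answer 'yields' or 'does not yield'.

ΔT = 147.3 K. Constrained thermal stress σ = E·α·ΔT = 111.0×10³ MPa × 8.94×10⁻⁶ × 147.3 = 146 MPa (compressive).
Compare to σ_y = 1070 MPa: σ < σ_y, so it does not yield.

does not yield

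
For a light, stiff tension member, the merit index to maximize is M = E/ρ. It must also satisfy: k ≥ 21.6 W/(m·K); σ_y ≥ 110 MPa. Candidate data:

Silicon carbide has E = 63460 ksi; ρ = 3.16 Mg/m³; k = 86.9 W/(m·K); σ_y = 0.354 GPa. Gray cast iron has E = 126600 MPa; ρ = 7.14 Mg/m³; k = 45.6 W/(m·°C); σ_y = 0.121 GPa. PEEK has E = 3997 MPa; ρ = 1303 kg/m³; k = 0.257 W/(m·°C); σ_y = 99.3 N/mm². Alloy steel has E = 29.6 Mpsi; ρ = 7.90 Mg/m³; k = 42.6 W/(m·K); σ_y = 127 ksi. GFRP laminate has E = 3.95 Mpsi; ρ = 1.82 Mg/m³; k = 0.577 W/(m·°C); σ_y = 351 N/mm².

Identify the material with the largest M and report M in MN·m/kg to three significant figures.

silicon carbide, M = 138 MN·m/kg

Screen on constraints: k ≥ 21.6 W/(m·K); σ_y ≥ 110 MPa. Survivors: silicon carbide, gray cast iron, alloy steel.
Normalizing units and computing the index:
  silicon carbide: E = 437.5 GPa, ρ = 3160 kg/m³
  gray cast iron: E = 126.6 GPa, ρ = 7140 kg/m³
  alloy steel: E = 204.1 GPa, ρ = 7900 kg/m³
  silicon carbide: M = 138 MN·m/kg
  alloy steel: M = 25.8 MN·m/kg
  gray cast iron: M = 17.7 MN·m/kg
Silicon carbide ranks first.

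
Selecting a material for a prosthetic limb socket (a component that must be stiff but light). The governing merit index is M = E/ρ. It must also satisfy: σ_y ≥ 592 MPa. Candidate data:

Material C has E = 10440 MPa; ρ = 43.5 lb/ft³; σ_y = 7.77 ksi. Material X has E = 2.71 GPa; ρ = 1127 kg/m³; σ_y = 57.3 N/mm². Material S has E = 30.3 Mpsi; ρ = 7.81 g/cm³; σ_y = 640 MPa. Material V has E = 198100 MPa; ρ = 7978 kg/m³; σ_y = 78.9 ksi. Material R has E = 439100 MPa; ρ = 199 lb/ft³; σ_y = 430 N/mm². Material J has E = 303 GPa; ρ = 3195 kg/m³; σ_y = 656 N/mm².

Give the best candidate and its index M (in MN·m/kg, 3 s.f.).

Screen on constraints: σ_y ≥ 592 MPa. Survivors: material S, material J.
Putting every candidate on a common basis:
  material S: E = 208.9 GPa, ρ = 7810 kg/m³
  material J: E = 303.0 GPa, ρ = 3195 kg/m³
  material J: M = 94.8 MN·m/kg
  material S: M = 26.7 MN·m/kg
Material J ranks first.

material J, M = 94.8 MN·m/kg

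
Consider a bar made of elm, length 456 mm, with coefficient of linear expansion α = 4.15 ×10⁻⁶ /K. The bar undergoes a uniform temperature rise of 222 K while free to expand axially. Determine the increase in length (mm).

0.420 mm

ΔL = α·L₀·ΔT = 4.15×10⁻⁶ × 456 mm × 222.0 K = 0.420 mm.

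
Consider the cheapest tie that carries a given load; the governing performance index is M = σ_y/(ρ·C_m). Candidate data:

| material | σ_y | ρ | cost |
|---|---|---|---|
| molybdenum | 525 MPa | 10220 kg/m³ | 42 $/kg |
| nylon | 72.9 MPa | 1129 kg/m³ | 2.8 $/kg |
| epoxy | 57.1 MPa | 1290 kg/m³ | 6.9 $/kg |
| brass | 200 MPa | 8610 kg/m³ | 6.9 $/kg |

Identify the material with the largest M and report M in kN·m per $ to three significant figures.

nylon, M = 23.1 kN·m per $

Per-candidate index values:
  nylon: M = 23.1 kN·m per $
  epoxy: M = 6.42 kN·m per $
  brass: M = 3.37 kN·m per $
  molybdenum: M = 1.22 kN·m per $
Highest index: nylon.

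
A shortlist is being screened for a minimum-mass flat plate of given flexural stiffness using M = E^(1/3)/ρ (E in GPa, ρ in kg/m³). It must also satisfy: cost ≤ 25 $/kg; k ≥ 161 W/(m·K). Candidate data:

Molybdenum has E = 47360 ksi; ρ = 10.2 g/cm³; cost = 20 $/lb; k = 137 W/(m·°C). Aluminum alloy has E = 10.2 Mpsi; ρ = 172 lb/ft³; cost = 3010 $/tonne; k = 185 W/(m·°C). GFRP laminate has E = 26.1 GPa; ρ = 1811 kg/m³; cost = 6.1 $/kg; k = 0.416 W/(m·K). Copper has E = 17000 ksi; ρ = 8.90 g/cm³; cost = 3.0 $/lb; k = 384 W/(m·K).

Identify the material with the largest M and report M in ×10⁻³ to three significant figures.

aluminum alloy, M = 1.50×10⁻³

Screen on constraints: cost ≤ 25 $/kg; k ≥ 161 W/(m·K). Survivors: aluminum alloy, copper.
After converting to SI:
  aluminum alloy: E = 70.33 GPa, ρ = 2755 kg/m³
  copper: E = 117.2 GPa, ρ = 8900 kg/m³
  aluminum alloy: M = 1.50×10⁻³
  copper: M = 0.550×10⁻³
Highest index: aluminum alloy.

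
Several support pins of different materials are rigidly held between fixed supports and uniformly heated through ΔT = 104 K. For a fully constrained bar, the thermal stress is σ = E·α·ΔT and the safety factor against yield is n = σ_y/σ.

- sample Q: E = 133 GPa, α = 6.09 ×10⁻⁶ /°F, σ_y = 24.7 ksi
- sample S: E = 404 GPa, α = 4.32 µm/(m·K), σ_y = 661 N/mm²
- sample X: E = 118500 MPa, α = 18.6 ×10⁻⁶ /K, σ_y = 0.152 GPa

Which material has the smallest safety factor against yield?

sample X

With everything in SI (GPa, ×10⁻⁶/K, MPa):
  sample Q: E = 133.0, α = 11.0, σ_y = 170.3 → σ = 152 MPa, n = 1.12
  sample S: E = 404.0, α = 4.32, σ_y = 661.0 → σ = 182 MPa, n = 3.64
  sample X: E = 118.5, α = 18.6, σ_y = 152.0 → σ = 229 MPa, n = 0.663
Smallest n: sample X with n = 0.663.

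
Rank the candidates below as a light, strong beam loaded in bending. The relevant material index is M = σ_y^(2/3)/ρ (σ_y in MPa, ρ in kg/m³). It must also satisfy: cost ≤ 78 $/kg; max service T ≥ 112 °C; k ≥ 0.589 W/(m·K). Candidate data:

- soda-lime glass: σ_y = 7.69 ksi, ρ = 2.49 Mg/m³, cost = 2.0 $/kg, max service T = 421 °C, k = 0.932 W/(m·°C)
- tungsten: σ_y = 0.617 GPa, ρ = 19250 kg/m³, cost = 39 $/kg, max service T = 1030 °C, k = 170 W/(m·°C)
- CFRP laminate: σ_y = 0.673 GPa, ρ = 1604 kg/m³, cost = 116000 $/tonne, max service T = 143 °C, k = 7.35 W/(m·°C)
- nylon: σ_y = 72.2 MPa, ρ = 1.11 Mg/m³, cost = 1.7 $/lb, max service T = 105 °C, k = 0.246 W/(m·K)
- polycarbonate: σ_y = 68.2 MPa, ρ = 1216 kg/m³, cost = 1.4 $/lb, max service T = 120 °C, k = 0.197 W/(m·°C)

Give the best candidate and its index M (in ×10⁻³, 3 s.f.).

Screen on constraints: cost ≤ 78 $/kg; max service T ≥ 112 °C; k ≥ 0.589 W/(m·K). Survivors: soda-lime glass, tungsten.
Normalizing units and computing the index:
  soda-lime glass: σ_y = 53.02 MPa, ρ = 2490 kg/m³
  tungsten: σ_y = 617.0 MPa, ρ = 19250 kg/m³
  soda-lime glass: M = 5.67×10⁻³
  tungsten: M = 3.76×10⁻³
Highest index: soda-lime glass.

soda-lime glass, M = 5.67×10⁻³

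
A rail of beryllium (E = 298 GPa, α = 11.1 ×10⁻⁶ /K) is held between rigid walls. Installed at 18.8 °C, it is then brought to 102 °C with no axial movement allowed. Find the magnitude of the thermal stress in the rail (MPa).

ΔT = 83.20 K. Constrained thermal stress σ = E·α·ΔT = 298.0×10³ MPa × 11.1×10⁻⁶ × 83.20 = 275 MPa (compressive).

275 MPa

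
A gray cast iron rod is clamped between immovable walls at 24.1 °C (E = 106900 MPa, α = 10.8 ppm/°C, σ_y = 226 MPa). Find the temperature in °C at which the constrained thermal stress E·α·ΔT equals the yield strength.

220 °C

E = 106900 MPa = 106.9 GPa.
E·α·ΔT = 226.0 MPa ⇒ ΔT = 226.0 / (106.9×10³ × 10.8×10⁻⁶) = 195.8 K.
T = 24.1 + 195.8 = 219.9 °C.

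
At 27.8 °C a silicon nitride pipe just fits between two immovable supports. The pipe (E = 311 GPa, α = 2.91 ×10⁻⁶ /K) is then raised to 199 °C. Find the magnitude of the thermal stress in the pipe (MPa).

ΔT = 171.2 K. Constrained thermal stress σ = E·α·ΔT = 311.0×10³ MPa × 2.91×10⁻⁶ × 171.2 = 155 MPa (compressive).

155 MPa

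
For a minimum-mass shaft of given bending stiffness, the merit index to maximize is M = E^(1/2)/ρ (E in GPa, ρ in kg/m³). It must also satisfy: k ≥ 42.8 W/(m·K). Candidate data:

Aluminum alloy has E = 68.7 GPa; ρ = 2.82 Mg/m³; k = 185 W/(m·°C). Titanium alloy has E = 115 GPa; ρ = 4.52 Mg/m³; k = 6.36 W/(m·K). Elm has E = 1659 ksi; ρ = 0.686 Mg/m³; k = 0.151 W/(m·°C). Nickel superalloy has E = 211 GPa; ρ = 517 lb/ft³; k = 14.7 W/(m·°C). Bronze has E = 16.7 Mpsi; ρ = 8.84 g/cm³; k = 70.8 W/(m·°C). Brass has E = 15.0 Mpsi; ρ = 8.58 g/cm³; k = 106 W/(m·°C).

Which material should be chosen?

Screen on constraints: k ≥ 42.8 W/(m·K). Survivors: aluminum alloy, bronze, brass.
Normalizing units and computing the index:
  aluminum alloy: E = 68.70 GPa, ρ = 2820 kg/m³
  bronze: E = 115.1 GPa, ρ = 8840 kg/m³
  brass: E = 103.4 GPa, ρ = 8580 kg/m³
  aluminum alloy: M = 2.94×10⁻³
  bronze: M = 1.21×10⁻³
  brass: M = 1.19×10⁻³
The maximum is for aluminum alloy.

aluminum alloy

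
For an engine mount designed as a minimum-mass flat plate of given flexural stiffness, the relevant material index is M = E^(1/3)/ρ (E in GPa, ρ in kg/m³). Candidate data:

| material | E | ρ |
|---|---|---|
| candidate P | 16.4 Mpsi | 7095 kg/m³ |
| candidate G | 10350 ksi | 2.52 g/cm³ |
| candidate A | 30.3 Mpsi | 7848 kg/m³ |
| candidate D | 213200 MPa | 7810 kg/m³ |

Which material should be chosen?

candidate G

In SI units:
  candidate P: E = 113.1 GPa, ρ = 7095 kg/m³
  candidate G: E = 71.36 GPa, ρ = 2520 kg/m³
  candidate A: E = 208.9 GPa, ρ = 7848 kg/m³
  candidate D: E = 213.2 GPa, ρ = 7810 kg/m³
  candidate G: M = 1.65×10⁻³
  candidate D: M = 0.765×10⁻³
  candidate A: M = 0.756×10⁻³
  candidate P: M = 0.682×10⁻³
Highest index: candidate G.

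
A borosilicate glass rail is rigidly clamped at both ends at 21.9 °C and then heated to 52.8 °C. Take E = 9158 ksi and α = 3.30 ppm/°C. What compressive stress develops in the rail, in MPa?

6.44 MPa

E = 9158 ksi = 63.14 GPa.
ΔT = 30.90 K. Constrained thermal stress σ = E·α·ΔT = 63.14×10³ MPa × 3.30×10⁻⁶ × 30.90 = 6.44 MPa (compressive).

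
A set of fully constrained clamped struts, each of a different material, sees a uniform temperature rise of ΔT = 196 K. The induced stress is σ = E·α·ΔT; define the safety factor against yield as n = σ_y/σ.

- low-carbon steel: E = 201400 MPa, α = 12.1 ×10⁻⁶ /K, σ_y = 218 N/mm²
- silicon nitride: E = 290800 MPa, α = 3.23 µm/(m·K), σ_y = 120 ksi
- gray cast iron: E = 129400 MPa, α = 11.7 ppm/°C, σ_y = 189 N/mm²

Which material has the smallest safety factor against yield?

In consistent units (E in GPa, α in ×10⁻⁶/K, σ_y in MPa):
  low-carbon steel: E = 201.4, α = 12.1, σ_y = 218.0 → σ = 478 MPa, n = 0.456
  silicon nitride: E = 290.8, α = 3.23, σ_y = 827.4 → σ = 184 MPa, n = 4.49
  gray cast iron: E = 129.4, α = 11.7, σ_y = 189.0 → σ = 297 MPa, n = 0.637
The minimum is low-carbon steel at n = 0.456.

low-carbon steel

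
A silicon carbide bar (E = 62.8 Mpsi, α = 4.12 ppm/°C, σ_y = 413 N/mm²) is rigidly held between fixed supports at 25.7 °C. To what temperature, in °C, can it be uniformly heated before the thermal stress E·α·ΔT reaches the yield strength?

257 °C

E = 62.8 Mpsi = 433.0 GPa.
σ_y = 413 N/mm² = 413.0 MPa.
E·α·ΔT = 413.0 MPa ⇒ ΔT = 413.0 / (433.0×10³ × 4.12×10⁻⁶) = 231.5 K.
T = 25.7 + 231.5 = 257.2 °C.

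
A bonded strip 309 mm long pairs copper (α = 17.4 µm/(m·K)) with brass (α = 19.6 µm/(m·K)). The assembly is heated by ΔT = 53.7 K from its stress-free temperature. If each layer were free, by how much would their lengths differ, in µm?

36.5 µm

Δα = |17.4 − 19.6|×10⁻⁶/K = 2.20×10⁻⁶/K.
ΔL_mismatch = Δα·L·ΔT = 2.20×10⁻⁶ × 309.0 mm × 53.7 K = 36.5 µm.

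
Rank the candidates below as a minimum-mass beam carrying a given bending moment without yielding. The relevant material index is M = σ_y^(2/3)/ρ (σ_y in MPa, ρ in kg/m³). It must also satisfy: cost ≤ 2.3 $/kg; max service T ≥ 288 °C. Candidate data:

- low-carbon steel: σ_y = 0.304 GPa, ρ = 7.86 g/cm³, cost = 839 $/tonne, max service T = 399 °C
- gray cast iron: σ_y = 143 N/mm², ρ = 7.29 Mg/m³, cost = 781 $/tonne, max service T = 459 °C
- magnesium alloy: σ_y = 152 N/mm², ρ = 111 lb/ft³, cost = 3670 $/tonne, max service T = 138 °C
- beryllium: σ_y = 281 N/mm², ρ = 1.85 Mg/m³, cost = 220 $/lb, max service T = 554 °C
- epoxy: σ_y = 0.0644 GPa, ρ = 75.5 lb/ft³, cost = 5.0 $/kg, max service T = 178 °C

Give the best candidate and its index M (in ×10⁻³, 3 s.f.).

Screen on constraints: cost ≤ 2.3 $/kg; max service T ≥ 288 °C. Survivors: low-carbon steel, gray cast iron.
Normalizing units and computing the index:
  low-carbon steel: σ_y = 304.0 MPa, ρ = 7860 kg/m³
  gray cast iron: σ_y = 143.0 MPa, ρ = 7290 kg/m³
  low-carbon steel: M = 5.75×10⁻³
  gray cast iron: M = 3.75×10⁻³
The maximum is for low-carbon steel.

low-carbon steel, M = 5.75×10⁻³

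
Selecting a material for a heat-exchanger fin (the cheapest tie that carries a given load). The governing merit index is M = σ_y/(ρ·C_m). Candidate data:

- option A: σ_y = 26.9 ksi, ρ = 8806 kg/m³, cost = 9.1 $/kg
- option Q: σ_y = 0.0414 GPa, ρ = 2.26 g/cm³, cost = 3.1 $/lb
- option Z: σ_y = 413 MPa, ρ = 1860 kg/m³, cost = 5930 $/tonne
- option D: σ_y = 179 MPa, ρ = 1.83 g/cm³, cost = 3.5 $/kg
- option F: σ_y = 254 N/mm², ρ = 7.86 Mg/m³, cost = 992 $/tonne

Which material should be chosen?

After converting to SI:
  option A: σ_y = 185.5 MPa, ρ = 8806 kg/m³, cost = 9.100 $/kg
  option Q: σ_y = 41.40 MPa, ρ = 2260 kg/m³, cost = 6.834 $/kg
  option Z: σ_y = 413.0 MPa, ρ = 1860 kg/m³, cost = 5.930 $/kg
  option D: σ_y = 179.0 MPa, ρ = 1830 kg/m³, cost = 3.500 $/kg
  option F: σ_y = 254.0 MPa, ρ = 7860 kg/m³, cost = 0.9920 $/kg
  option Z: M = 37.4 kN·m per $
  option F: M = 32.6 kN·m per $
  option D: M = 27.9 kN·m per $
  option Q: M = 2.68 kN·m per $
  option A: M = 2.31 kN·m per $
The maximum is for option Z.

option Z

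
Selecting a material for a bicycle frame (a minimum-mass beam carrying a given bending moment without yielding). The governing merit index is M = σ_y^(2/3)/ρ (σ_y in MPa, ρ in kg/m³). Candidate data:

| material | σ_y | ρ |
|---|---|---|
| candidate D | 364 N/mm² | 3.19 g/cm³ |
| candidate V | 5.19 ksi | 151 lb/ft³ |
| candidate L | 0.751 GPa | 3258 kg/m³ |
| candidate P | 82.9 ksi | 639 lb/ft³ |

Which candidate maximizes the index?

Normalizing units and computing the index:
  candidate D: σ_y = 364.0 MPa, ρ = 3190 kg/m³
  candidate V: σ_y = 35.78 MPa, ρ = 2419 kg/m³
  candidate L: σ_y = 751.0 MPa, ρ = 3258 kg/m³
  candidate P: σ_y = 571.6 MPa, ρ = 10240 kg/m³
  candidate L: M = 25.4×10⁻³
  candidate D: M = 16.0×10⁻³
  candidate P: M = 6.73×10⁻³
  candidate V: M = 4.49×10⁻³
Candidate L has the largest M.

candidate L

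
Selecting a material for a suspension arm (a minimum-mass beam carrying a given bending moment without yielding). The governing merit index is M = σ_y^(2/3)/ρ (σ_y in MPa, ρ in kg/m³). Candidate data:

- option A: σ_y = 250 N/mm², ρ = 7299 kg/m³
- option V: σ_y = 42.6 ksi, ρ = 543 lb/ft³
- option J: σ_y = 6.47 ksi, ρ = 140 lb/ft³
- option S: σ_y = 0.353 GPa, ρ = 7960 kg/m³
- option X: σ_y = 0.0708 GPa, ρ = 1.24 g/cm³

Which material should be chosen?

option X

Normalizing units and computing the index:
  option A: σ_y = 250.0 MPa, ρ = 7299 kg/m³
  option V: σ_y = 293.7 MPa, ρ = 8698 kg/m³
  option J: σ_y = 44.61 MPa, ρ = 2243 kg/m³
  option S: σ_y = 353.0 MPa, ρ = 7960 kg/m³
  option X: σ_y = 70.80 MPa, ρ = 1240 kg/m³
  option X: M = 13.8×10⁻³
  option S: M = 6.27×10⁻³
  option J: M = 5.61×10⁻³
  option A: M = 5.44×10⁻³
  option V: M = 5.08×10⁻³
The maximum is for option X.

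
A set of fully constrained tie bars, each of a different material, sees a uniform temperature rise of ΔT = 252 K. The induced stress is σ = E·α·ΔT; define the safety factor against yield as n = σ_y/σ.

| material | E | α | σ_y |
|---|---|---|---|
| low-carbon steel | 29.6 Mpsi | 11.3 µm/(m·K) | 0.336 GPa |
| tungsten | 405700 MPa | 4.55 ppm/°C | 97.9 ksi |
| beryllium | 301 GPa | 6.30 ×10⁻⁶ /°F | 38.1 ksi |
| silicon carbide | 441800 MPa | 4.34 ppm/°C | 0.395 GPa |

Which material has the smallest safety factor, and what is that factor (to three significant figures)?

Converting E to GPa, α to ×10⁻⁶/K, σ_y to MPa, then σ and n for each:
  low-carbon steel: E = 204.1, α = 11.3, σ_y = 336.0 → σ = 581 MPa, n = 0.578
  tungsten: E = 405.7, α = 4.55, σ_y = 675.0 → σ = 465 MPa, n = 1.45
  beryllium: E = 301.0, α = 11.3, σ_y = 262.7 → σ = 860 MPa, n = 0.305
  silicon carbide: E = 441.8, α = 4.34, σ_y = 395.0 → σ = 483 MPa, n = 0.817
Smallest n: beryllium with n = 0.305.

beryllium, n = 0.305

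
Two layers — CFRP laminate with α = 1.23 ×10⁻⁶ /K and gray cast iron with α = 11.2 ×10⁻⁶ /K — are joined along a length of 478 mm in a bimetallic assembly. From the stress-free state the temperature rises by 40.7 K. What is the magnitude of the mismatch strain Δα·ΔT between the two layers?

Δα = |1.23 − 11.2|×10⁻⁶/K = 9.97×10⁻⁶/K.
Mismatch strain = Δα·ΔT = 9.97×10⁻⁶ × 40.7 = 4.06×10⁻⁴.

4.06×10⁻⁴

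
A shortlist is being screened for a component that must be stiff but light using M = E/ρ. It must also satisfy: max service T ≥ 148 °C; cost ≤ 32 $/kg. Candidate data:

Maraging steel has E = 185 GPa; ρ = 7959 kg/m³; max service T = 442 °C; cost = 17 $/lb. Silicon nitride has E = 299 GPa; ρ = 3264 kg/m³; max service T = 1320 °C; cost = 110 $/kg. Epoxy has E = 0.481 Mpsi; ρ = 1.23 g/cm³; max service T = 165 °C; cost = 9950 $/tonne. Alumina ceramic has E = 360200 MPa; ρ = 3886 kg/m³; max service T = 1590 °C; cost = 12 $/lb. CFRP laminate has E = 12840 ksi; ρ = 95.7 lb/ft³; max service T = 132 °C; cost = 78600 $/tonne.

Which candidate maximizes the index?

Screen on constraints: max service T ≥ 148 °C; cost ≤ 32 $/kg. Survivors: epoxy, alumina ceramic.
Convert each candidate to consistent units, then evaluate M:
  epoxy: E = 3.316 GPa, ρ = 1230 kg/m³
  alumina ceramic: E = 360.2 GPa, ρ = 3886 kg/m³
  alumina ceramic: M = 92.7 MN·m/kg
  epoxy: M = 2.70 MN·m/kg
Highest index: alumina ceramic.

alumina ceramic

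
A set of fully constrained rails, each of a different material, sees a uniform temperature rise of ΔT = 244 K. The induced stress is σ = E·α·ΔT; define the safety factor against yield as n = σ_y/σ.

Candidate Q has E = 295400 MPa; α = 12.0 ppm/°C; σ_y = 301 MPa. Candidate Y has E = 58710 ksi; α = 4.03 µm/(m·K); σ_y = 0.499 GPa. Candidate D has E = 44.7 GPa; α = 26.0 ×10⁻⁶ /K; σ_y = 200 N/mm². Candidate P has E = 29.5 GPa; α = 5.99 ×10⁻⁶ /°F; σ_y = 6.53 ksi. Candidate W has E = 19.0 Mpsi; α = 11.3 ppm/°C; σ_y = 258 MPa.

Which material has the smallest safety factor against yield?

With everything in SI (GPa, ×10⁻⁶/K, MPa):
  candidate Q: E = 295.4, α = 12.0, σ_y = 301.0 → σ = 865 MPa, n = 0.348
  candidate Y: E = 404.8, α = 4.03, σ_y = 499.0 → σ = 398 MPa, n = 1.25
  candidate D: E = 44.70, α = 26.0, σ_y = 200.0 → σ = 284 MPa, n = 0.705
  candidate P: E = 29.50, α = 10.8, σ_y = 45.02 → σ = 77.6 MPa, n = 0.580
  candidate W: E = 131.0, α = 11.3, σ_y = 258.0 → σ = 361 MPa, n = 0.714
The minimum is candidate Q at n = 0.348.

candidate Q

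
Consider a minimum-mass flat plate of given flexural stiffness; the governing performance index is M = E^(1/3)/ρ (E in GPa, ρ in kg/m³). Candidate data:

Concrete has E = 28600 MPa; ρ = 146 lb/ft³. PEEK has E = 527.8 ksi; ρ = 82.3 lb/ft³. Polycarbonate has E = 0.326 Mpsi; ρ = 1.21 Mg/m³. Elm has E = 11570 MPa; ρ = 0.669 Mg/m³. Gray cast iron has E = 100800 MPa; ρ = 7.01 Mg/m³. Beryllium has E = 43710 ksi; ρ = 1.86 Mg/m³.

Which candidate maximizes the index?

Normalizing units and computing the index:
  concrete: E = 28.60 GPa, ρ = 2339 kg/m³
  PEEK: E = 3.639 GPa, ρ = 1318 kg/m³
  polycarbonate: E = 2.248 GPa, ρ = 1210 kg/m³
  elm: E = 11.57 GPa, ρ = 669.0 kg/m³
  gray cast iron: E = 100.8 GPa, ρ = 7010 kg/m³
  beryllium: E = 301.4 GPa, ρ = 1860 kg/m³
  beryllium: M = 3.60×10⁻³
  elm: M = 3.38×10⁻³
  concrete: M = 1.31×10⁻³
  PEEK: M = 1.17×10⁻³
  polycarbonate: M = 1.08×10⁻³
  gray cast iron: M = 0.664×10⁻³
Beryllium has the largest M.

beryllium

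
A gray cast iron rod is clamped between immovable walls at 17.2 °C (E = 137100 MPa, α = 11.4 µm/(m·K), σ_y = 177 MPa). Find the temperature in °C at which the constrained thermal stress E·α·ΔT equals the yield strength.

E = 137100 MPa = 137.1 GPa.
E·α·ΔT = 177.0 MPa ⇒ ΔT = 177.0 / (137.1×10³ × 11.4×10⁻⁶) = 113.2 K.
T = 17.2 + 113.2 = 130.4 °C.

130 °C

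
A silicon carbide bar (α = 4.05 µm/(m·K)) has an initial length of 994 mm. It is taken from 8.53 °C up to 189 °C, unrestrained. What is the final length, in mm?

994.73 mm

ΔT = 189 − 8.53 = 180.5 K.
ΔL = α·L₀·ΔT = 4.05×10⁻⁶ × 994 mm × 180.5 K = 0.727 mm.
L = L₀ + ΔL = 994 + 0.727 = 994.73 mm.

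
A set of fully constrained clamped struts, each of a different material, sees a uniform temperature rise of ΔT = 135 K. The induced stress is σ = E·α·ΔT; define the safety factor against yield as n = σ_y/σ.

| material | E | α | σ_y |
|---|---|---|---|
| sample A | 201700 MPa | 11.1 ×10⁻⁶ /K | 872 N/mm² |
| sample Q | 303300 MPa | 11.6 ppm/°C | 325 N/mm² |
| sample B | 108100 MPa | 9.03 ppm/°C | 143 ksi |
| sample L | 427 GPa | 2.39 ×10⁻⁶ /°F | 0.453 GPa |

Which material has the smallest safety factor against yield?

In consistent units (E in GPa, α in ×10⁻⁶/K, σ_y in MPa):
  sample A: E = 201.7, α = 11.1, σ_y = 872.0 → σ = 302 MPa, n = 2.89
  sample Q: E = 303.3, α = 11.6, σ_y = 325.0 → σ = 475 MPa, n = 0.684
  sample B: E = 108.1, α = 9.03, σ_y = 986.0 → σ = 132 MPa, n = 7.48
  sample L: E = 427.0, α = 4.30, σ_y = 453.0 → σ = 248 MPa, n = 1.83
The minimum is sample Q at n = 0.684.

sample Q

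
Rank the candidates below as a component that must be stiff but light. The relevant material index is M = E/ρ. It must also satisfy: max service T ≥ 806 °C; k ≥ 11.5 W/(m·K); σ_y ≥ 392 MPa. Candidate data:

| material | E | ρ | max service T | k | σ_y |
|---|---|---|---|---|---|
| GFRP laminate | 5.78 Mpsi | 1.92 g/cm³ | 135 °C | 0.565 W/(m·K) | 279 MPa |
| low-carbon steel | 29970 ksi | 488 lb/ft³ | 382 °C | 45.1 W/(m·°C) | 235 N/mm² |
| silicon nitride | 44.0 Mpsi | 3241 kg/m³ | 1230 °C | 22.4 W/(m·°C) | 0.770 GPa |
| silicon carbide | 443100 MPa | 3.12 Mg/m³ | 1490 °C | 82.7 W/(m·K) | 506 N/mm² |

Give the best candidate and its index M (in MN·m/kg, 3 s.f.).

Screen on constraints: max service T ≥ 806 °C; k ≥ 11.5 W/(m·K); σ_y ≥ 392 MPa. Survivors: silicon nitride, silicon carbide.
Normalizing units and computing the index:
  silicon nitride: E = 303.4 GPa, ρ = 3241 kg/m³
  silicon carbide: E = 443.1 GPa, ρ = 3120 kg/m³
  silicon carbide: M = 142 MN·m/kg
  silicon nitride: M = 93.6 MN·m/kg
The maximum is for silicon carbide.

silicon carbide, M = 142 MN·m/kg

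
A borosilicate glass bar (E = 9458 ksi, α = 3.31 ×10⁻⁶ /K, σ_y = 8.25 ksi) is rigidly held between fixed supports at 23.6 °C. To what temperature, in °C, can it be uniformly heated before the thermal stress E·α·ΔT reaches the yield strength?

E = 9458 ksi = 65.21 GPa.
σ_y = 8.25 ksi = 56.88 MPa.
E·α·ΔT = 56.88 MPa ⇒ ΔT = 56.88 / (65.21×10³ × 3.31×10⁻⁶) = 263.5 K.
T = 23.6 + 263.5 = 287.1 °C.

287 °C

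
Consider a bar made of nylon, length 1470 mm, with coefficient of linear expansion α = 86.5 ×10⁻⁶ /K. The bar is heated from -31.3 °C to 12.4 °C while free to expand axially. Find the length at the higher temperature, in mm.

1475.6 mm

ΔT = 12.4 − (-31.3) = 43.70 K.
ΔL = α·L₀·ΔT = 86.5×10⁻⁶ × 1470 mm × 43.70 K = 5.56 mm.
L = L₀ + ΔL = 1470 + 5.56 = 1475.6 mm.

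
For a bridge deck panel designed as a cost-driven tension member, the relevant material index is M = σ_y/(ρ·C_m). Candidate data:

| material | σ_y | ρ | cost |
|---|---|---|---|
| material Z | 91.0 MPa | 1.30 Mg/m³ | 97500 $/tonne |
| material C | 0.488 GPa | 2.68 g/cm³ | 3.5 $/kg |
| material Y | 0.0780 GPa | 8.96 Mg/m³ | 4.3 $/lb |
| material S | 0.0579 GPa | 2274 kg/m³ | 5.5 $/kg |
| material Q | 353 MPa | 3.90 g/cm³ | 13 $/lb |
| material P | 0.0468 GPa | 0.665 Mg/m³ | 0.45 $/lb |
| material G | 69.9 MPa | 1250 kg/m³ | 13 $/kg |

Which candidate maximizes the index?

After converting to SI:
  material Z: σ_y = 91.00 MPa, ρ = 1300 kg/m³, cost = 97.50 $/kg
  material C: σ_y = 488.0 MPa, ρ = 2680 kg/m³, cost = 3.500 $/kg
  material Y: σ_y = 78.00 MPa, ρ = 8960 kg/m³, cost = 9.480 $/kg
  material S: σ_y = 57.90 MPa, ρ = 2274 kg/m³, cost = 5.500 $/kg
  material Q: σ_y = 353.0 MPa, ρ = 3900 kg/m³, cost = 28.66 $/kg
  material P: σ_y = 46.80 MPa, ρ = 665.0 kg/m³, cost = 0.9921 $/kg
  material G: σ_y = 69.90 MPa, ρ = 1250 kg/m³, cost = 13.00 $/kg
  material P: M = 70.9 kN·m per $
  material C: M = 52.0 kN·m per $
  material S: M = 4.63 kN·m per $
  material G: M = 4.30 kN·m per $
  material Q: M = 3.16 kN·m per $
  material Y: M = 0.918 kN·m per $
  material Z: M = 0.718 kN·m per $
The maximum is for material P.

material P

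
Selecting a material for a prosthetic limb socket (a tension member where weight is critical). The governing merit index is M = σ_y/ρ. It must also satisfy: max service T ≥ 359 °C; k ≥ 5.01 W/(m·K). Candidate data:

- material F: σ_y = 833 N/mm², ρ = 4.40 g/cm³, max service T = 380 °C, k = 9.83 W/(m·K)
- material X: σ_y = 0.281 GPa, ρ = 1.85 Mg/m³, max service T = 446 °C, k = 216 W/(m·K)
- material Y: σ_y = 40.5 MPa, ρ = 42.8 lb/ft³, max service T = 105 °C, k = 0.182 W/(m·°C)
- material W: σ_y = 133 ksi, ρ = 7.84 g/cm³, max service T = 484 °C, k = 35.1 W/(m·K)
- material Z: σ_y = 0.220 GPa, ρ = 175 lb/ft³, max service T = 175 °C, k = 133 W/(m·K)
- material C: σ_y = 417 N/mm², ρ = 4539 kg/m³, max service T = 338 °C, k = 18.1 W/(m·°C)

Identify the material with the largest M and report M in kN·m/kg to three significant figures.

Screen on constraints: max service T ≥ 359 °C; k ≥ 5.01 W/(m·K). Survivors: material F, material X, material W.
After converting to SI:
  material F: σ_y = 833.0 MPa, ρ = 4400 kg/m³
  material X: σ_y = 281.0 MPa, ρ = 1850 kg/m³
  material W: σ_y = 917.0 MPa, ρ = 7840 kg/m³
  material F: M = 189 kN·m/kg
  material X: M = 152 kN·m/kg
  material W: M = 117 kN·m/kg
Material F ranks first.

material F, M = 189 kN·m/kg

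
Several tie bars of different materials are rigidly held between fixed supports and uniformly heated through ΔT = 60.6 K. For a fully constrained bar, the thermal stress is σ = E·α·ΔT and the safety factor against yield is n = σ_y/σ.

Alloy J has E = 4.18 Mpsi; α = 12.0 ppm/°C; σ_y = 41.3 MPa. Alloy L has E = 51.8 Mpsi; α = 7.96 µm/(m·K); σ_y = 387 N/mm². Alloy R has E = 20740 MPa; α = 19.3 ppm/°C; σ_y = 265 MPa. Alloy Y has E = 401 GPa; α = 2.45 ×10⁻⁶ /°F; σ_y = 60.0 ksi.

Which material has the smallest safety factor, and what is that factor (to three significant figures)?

alloy J, n = 1.97

Per material, after unit conversion:
  alloy J: E = 28.82, α = 12.0, σ_y = 41.30 → σ = 21.0 MPa, n = 1.97
  alloy L: E = 357.1, α = 7.96, σ_y = 387.0 → σ = 172 MPa, n = 2.25
  alloy R: E = 20.74, α = 19.3, σ_y = 265.0 → σ = 24.3 MPa, n = 10.9
  alloy Y: E = 401.0, α = 4.41, σ_y = 413.7 → σ = 107 MPa, n = 3.86
The minimum is alloy J at n = 1.97.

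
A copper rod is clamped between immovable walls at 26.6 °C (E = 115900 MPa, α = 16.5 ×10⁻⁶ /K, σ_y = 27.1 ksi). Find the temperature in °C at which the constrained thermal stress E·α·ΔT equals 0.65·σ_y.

E = 115900 MPa = 115.9 GPa.
σ_y = 27.1 ksi = 186.8 MPa.
E·α·ΔT = 121.5 MPa ⇒ ΔT = 121.5 / (115.9×10³ × 16.5×10⁻⁶) = 63.51 K.
T = 26.6 + 63.51 = 90.11 °C.

90.1 °C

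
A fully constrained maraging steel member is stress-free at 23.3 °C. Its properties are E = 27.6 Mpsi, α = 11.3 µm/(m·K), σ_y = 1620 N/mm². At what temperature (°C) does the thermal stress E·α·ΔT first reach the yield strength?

E = 27.6 Mpsi = 190.3 GPa.
σ_y = 1620 N/mm² = 1620 MPa.
E·α·ΔT = 1620 MPa ⇒ ΔT = 1620 / (190.3×10³ × 11.3×10⁻⁶) = 753.4 K.
T = 23.3 + 753.4 = 776.7 °C.

777 °C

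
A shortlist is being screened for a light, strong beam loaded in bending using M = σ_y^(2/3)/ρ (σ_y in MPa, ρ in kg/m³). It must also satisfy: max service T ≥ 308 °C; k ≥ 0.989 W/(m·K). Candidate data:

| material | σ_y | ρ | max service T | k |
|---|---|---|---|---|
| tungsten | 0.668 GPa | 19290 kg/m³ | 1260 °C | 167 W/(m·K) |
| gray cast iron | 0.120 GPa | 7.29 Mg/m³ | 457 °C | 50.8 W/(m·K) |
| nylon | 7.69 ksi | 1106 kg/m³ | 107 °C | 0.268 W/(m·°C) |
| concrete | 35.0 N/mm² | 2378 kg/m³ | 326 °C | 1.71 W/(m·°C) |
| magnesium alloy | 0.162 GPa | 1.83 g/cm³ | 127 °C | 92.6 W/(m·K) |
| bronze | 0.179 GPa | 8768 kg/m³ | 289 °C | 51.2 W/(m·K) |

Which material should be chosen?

concrete

Screen on constraints: max service T ≥ 308 °C; k ≥ 0.989 W/(m·K). Survivors: tungsten, gray cast iron, concrete.
Normalizing units and computing the index:
  tungsten: σ_y = 668.0 MPa, ρ = 19290 kg/m³
  gray cast iron: σ_y = 120.0 MPa, ρ = 7290 kg/m³
  concrete: σ_y = 35.00 MPa, ρ = 2378 kg/m³
  concrete: M = 4.50×10⁻³
  tungsten: M = 3.96×10⁻³
  gray cast iron: M = 3.34×10⁻³
Concrete ranks first.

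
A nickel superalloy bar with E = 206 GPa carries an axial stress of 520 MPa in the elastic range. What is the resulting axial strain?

2.52×10⁻³

ε = σ/E = 520 / 206000 = 2.52×10⁻³.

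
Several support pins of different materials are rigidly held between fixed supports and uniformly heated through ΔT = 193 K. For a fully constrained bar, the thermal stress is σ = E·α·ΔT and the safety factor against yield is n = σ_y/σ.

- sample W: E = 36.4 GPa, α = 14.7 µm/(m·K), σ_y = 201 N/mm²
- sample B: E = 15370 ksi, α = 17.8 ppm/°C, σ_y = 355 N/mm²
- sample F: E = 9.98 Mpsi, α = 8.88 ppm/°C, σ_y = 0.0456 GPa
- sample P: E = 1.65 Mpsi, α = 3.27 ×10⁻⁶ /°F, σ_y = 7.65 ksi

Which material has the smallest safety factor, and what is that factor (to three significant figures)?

sample F, n = 0.387

Per material, after unit conversion:
  sample W: E = 36.40, α = 14.7, σ_y = 201.0 → σ = 103 MPa, n = 1.95
  sample B: E = 106.0, α = 17.8, σ_y = 355.0 → σ = 364 MPa, n = 0.975
  sample F: E = 68.81, α = 8.88, σ_y = 45.60 → σ = 118 MPa, n = 0.387
  sample P: E = 11.38, α = 5.89, σ_y = 52.74 → σ = 12.9 MPa, n = 4.08
Sample F has the lowest safety factor, n = 0.387.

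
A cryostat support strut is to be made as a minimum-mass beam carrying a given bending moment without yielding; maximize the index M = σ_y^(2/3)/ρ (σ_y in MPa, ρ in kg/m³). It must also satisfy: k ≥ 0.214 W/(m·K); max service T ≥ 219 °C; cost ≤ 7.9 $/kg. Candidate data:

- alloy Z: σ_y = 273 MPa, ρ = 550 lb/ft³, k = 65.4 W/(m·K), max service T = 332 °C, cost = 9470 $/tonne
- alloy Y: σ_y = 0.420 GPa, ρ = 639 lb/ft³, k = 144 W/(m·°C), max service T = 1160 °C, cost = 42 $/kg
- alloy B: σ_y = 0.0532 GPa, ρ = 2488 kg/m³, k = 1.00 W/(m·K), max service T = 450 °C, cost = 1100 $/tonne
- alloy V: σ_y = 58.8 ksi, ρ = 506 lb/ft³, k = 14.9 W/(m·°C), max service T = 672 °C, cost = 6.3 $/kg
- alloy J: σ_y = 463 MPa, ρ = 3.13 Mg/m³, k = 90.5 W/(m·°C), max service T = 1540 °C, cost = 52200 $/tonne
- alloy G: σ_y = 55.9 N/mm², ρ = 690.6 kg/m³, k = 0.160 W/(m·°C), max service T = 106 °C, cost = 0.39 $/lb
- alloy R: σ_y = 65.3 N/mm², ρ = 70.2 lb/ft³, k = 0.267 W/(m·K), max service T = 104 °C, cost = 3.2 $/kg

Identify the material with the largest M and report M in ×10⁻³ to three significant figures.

Screen on constraints: k ≥ 0.214 W/(m·K); max service T ≥ 219 °C; cost ≤ 7.9 $/kg. Survivors: alloy B, alloy V.
Convert each candidate to consistent units, then evaluate M:
  alloy B: σ_y = 53.20 MPa, ρ = 2488 kg/m³
  alloy V: σ_y = 405.4 MPa, ρ = 8105 kg/m³
  alloy V: M = 6.76×10⁻³
  alloy B: M = 5.69×10⁻³
Highest index: alloy V.

alloy V, M = 6.76×10⁻³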